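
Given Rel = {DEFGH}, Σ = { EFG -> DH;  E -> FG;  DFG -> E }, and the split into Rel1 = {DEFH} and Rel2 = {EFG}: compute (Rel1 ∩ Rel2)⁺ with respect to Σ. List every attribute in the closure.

DEFGH

Rel1 ∩ Rel2 = {EF}.
E → FG applies, adding G
EFG → DH applies, adding DH
Closure: {DEFGH}.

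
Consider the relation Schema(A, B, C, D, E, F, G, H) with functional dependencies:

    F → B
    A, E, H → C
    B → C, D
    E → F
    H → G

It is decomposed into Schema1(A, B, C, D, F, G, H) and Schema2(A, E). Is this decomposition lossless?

No

Common attributes: Schema1 ∩ Schema2 = {A}.
No dependency enlarges {A}, so (A)⁺ = {A}.
The closure contains neither all of Schema1 = {A, B, C, D, F, G, H} nor all of Schema2 = {A, E}, so the common attributes are not a superkey of either fragment. The join is lossy.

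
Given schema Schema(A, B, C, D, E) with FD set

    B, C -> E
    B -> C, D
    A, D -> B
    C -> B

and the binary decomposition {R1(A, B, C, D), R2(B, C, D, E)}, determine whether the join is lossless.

Yes

Common attributes: R1 ∩ R2 = {B, C, D}.
Closure of {B, C, D}: B, C → E applies, adding E. So (B, C, D)⁺ = {B, C, D, E}.
This closure contains every attribute of R2, so R1 ∩ R2 → R2. The join is lossless.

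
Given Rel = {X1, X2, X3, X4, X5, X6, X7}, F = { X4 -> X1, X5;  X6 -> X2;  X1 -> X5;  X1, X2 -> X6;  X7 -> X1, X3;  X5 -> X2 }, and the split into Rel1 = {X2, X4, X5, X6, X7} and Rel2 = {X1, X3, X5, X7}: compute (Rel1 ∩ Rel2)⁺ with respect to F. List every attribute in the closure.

Rel1 ∩ Rel2 = {X5, X7}.
X7 → X1, X3 applies, adding X1, X3
X5 → X2 applies, adding X2
X1, X2 → X6 applies, adding X6
Closure: {X1, X2, X3, X5, X6, X7}.

X1, X2, X3, X5, X6, X7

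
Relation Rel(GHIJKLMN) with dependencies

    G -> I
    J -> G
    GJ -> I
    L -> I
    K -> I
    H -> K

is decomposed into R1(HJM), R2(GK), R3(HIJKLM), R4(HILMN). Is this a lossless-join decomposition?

Chase test. Columns are GHIJKLMN; row i has aⱼ where attribute j ∈ Ri, else bᵢⱼ.
Initial tableau (one row per fragment):
  row 1: b11 a2 b13 a4 b15 b16 a7 b18
  row 2: a1 b22 b23 b24 a5 b26 b27 b28
  row 3: b31 a2 a3 a4 a5 a6 a7 b38
  row 4: b41 a2 a3 b44 b45 a6 a7 a8
Rows 1 and 3 agree on J; apply J→G and equate their G entries.
Rows 1 and 3 agree on GJ; apply GJ→I and equate their I entries.
Rows 2 and 3 agree on K; apply K→I and equate their I entries.
Rows 1 and 3 agree on H; apply H→K and equate their K entries.
Rows 1 and 4 agree on H; apply H→K and equate their K entries.
No row becomes fully distinguished — the join is lossy.

No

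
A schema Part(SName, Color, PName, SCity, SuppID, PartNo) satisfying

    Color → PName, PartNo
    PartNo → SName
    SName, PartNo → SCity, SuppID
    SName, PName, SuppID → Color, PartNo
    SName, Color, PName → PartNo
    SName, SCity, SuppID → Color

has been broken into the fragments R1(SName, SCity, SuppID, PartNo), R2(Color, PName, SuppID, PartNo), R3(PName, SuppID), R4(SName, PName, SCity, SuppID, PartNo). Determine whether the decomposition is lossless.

Chase test. Columns are SName, Color, PName, SCity, SuppID, PartNo; row i has aⱼ where attribute j ∈ Ri, else bᵢⱼ.
Initial tableau (one row per fragment):
  row 1: a1 b12 b13 a4 a5 a6
  row 2: b21 a2 a3 b24 a5 a6
  row 3: b31 b32 a3 b34 a5 b36
  row 4: a1 b42 a3 a4 a5 a6
Rows 1 and 2 agree on PartNo; apply PartNo→SName and equate their SName entries.
Rows 1 and 2 agree on SName, PartNo; apply SName, PartNo→SCity, SuppID and equate their SCity, SuppID entries.
Rows 2 and 4 agree on SName, PName, SuppID; apply SName, PName, SuppID→Color, PartNo and equate their Color, PartNo entries.
Rows 1 and 2 agree on SName, SCity, SuppID; apply SName, SCity, SuppID→Color and equate their Color entries.
Rows 1 and 2 agree on Color; apply Color→PName, PartNo and equate their PName, PartNo entries.
Row 1 is now all distinguished symbols — the join is lossless.

Yes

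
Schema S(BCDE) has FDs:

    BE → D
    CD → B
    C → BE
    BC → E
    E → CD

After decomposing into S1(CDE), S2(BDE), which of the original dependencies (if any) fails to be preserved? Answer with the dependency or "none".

BE → D lies within S2.
CD → B: restricted closure across fragments reaches B.
C → BE: restricted closure across fragments reaches BE.
BC → E: restricted closure across fragments reaches E.
E → CD lies within S1.
Every dependency is enforceable on the fragments, so the decomposition is dependency-preserving.

none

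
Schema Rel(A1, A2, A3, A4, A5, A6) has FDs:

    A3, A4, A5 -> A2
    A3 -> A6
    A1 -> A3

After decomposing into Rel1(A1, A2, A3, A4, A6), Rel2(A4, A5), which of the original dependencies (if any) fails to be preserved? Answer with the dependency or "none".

Check A3, A4, A5 → A2: no single fragment contains all of {A2, A3, A4, A5}, and the restricted closure of {A3, A4, A5} across the fragments never reaches {A2}.
A3 → A6 is preserved.
A1 → A3 is preserved.

A3, A4, A5 -> A2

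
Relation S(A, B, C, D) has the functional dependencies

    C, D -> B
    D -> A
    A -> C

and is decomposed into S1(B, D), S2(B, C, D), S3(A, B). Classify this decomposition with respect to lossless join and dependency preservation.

Lossless test (chase): Rows 1 and 2 agree on D; apply D→A and equate their A entries. Rows 1 and 2 agree on A; apply A→C and equate their C entries. No row becomes fully distinguished — the join is lossy.
Dependency preservation: the restricted closure of {D} across the fragments never reaches {A}, so D → A cannot be enforced without a join — not preserved.

lossy and not dependency-preserving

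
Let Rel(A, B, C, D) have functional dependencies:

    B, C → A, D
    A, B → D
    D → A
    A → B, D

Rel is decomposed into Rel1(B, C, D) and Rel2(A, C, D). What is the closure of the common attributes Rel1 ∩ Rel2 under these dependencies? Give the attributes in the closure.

Rel1 ∩ Rel2 = {C, D}.
D → A applies, adding A
A → B, D applies, adding B
Closure: {A, B, C, D}.

A, B, C, D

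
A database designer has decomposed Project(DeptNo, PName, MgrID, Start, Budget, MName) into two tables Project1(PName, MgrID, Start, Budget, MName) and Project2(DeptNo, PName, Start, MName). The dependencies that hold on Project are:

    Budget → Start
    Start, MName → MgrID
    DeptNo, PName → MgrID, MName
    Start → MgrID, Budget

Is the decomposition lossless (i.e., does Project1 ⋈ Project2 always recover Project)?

Yes

Common attributes: Project1 ∩ Project2 = {PName, Start, MName}.
Closure of {PName, Start, MName}: Start, MName → MgrID applies, adding MgrID; Start → MgrID, Budget applies, adding Budget. So (PName, Start, MName)⁺ = {PName, MgrID, Start, Budget, MName}.
This closure contains every attribute of Project1, so Project1 ∩ Project2 → Project1. The join is lossless.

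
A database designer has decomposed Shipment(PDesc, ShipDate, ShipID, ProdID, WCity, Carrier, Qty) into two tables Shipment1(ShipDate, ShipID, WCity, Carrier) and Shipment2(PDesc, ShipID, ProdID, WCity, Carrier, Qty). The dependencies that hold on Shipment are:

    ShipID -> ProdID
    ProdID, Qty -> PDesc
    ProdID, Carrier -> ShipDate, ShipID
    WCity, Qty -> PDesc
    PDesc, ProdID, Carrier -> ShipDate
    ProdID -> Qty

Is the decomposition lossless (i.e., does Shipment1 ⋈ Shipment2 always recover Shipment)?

Yes

Common attributes: Shipment1 ∩ Shipment2 = {ShipID, WCity, Carrier}.
Closure of {ShipID, WCity, Carrier}: ShipID → ProdID applies, adding ProdID; ProdID, Carrier → ShipDate, ShipID applies, adding ShipDate; ProdID → Qty applies, adding Qty; ProdID, Qty → PDesc applies, adding PDesc. So (ShipID, WCity, Carrier)⁺ = {PDesc, ShipDate, ShipID, ProdID, WCity, Carrier, Qty}.
This closure contains every attribute of Shipment1, so Shipment1 ∩ Shipment2 → Shipment1. The join is lossless.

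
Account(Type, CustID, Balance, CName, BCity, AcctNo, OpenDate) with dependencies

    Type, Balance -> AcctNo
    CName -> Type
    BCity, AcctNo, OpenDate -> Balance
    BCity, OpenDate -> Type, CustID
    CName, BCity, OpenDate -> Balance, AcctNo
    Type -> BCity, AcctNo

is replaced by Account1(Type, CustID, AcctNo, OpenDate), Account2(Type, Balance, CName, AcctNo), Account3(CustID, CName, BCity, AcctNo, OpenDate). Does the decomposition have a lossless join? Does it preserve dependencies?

lossy and not dependency-preserving

Lossless test (chase): Rows 2 and 3 agree on CName; apply CName→Type and equate their Type entries. Rows 1 and 2 agree on Type; apply Type→BCity, AcctNo and equate their BCity, AcctNo entries. Rows 1 and 3 agree on Type; apply Type→BCity, AcctNo and equate their BCity, AcctNo entries. Rows 1 and 3 agree on BCity, AcctNo, OpenDate; apply BCity, AcctNo, OpenDate→Balance and equate their Balance entries. No row becomes fully distinguished — the join is lossy.
Dependency preservation: the restricted closure of {BCity, AcctNo, OpenDate} across the fragments never reaches {Balance}, so BCity, AcctNo, OpenDate → Balance cannot be enforced without a join — not preserved.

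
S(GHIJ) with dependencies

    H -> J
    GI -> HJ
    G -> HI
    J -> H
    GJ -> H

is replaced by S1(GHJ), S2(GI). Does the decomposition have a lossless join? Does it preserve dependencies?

lossless and dependency-preserving

Lossless test: (G)⁺ = {GHIJ}, which contains all of one fragment — lossless.
Dependency preservation: GI → HJ; G → HI are not contained in any single fragment, but the restricted closure of each left-hand side across the fragments still reaches the right-hand side; the remaining FDs each lie inside some fragment. All dependencies are preserved.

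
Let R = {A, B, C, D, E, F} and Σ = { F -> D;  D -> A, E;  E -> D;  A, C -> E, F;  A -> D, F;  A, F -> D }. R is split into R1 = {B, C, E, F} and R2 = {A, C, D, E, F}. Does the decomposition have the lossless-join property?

Common attributes: R1 ∩ R2 = {C, E, F}.
Closure of {C, E, F}: F → D applies, adding D; D → A, E applies, adding A. So (C, E, F)⁺ = {A, C, D, E, F}.
This closure contains every attribute of R2, so R1 ∩ R2 → R2. The join is lossless.

Yes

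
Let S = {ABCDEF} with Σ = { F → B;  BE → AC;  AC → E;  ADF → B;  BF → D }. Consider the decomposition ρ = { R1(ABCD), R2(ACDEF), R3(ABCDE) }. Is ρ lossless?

Chase test. Columns are ABCDEF; row i has aⱼ where attribute j ∈ Ri, else bᵢⱼ.
Initial tableau (one row per fragment):
  row 1: a1 a2 a3 a4 b15 b16
  row 2: a1 b22 a3 a4 a5 a6
  row 3: a1 a2 a3 a4 a5 b36
Rows 1 and 2 agree on AC; apply AC→E and equate their E entries.
No row becomes fully distinguished — the join is lossy.

No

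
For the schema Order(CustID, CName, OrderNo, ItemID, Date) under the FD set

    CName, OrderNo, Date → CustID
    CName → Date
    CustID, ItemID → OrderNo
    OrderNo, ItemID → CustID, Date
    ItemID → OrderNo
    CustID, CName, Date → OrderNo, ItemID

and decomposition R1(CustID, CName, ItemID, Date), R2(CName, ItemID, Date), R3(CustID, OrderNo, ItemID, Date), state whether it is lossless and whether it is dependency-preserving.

Lossless test (chase): Rows 1 and 3 agree on CustID, ItemID; apply CustID, ItemID→OrderNo and equate their OrderNo entries. Rows 1 and 2 agree on ItemID; apply ItemID→OrderNo and equate their OrderNo entries. Rows 1 and 2 agree on CName, OrderNo, Date; apply CName, OrderNo, Date→CustID and equate their CustID entries. Row 1 is now all distinguished symbols — the join is lossless.
Dependency preservation: the restricted closure of {CName, OrderNo, Date} across the fragments never reaches {CustID}, so CName, OrderNo, Date → CustID cannot be enforced without a join — not preserved.

lossless but not dependency-preserving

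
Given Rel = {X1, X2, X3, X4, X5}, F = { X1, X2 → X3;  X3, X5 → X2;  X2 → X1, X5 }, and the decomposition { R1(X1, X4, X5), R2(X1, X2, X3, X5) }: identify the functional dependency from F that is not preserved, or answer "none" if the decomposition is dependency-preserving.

none

X1, X2 → X3 lies within R2.
X3, X5 → X2 lies within R2.
X2 → X1, X5 lies within R2.
Every dependency is enforceable on the fragments, so the decomposition is dependency-preserving.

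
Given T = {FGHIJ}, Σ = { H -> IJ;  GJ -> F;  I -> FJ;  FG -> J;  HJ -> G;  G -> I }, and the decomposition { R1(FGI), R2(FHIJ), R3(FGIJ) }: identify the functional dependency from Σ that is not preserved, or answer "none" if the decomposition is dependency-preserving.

Check HJ → G: no single fragment contains all of {GHJ}, and the restricted closure of {HJ} across the fragments never reaches {G}.
H → IJ is preserved.
GJ → F is preserved.
I → FJ is preserved.
FG → J is preserved.
G → I is preserved.

HJ -> G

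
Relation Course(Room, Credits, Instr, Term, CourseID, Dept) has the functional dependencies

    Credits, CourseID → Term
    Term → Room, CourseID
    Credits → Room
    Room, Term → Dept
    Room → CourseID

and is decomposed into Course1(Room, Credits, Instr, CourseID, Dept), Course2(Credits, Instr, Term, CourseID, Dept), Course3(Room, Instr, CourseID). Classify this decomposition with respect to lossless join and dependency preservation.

lossless but not dependency-preserving

Lossless test (chase): Rows 1 and 2 agree on Credits, CourseID; apply Credits, CourseID→Term and equate their Term entries. Rows 1 and 2 agree on Term; apply Term→Room, CourseID and equate their Room, CourseID entries. Row 1 is now all distinguished symbols — the join is lossless.
Dependency preservation: the restricted closure of {Term} across the fragments never reaches {Room, CourseID}, so Term → Room, CourseID cannot be enforced without a join — not preserved.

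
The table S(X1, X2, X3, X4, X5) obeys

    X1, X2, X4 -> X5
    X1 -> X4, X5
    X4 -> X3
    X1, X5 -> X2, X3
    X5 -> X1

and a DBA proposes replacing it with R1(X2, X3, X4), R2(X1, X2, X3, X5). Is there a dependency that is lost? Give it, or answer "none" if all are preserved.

X1 -> X4, X5

Check X1 → X4, X5: no single fragment contains all of {X1, X4, X5}, and the restricted closure of {X1} across the fragments never reaches {X4, X5}.
X1, X2, X4 → X5 is preserved.
X4 → X3 is preserved.
X1, X5 → X2, X3 is preserved.
X5 → X1 is preserved.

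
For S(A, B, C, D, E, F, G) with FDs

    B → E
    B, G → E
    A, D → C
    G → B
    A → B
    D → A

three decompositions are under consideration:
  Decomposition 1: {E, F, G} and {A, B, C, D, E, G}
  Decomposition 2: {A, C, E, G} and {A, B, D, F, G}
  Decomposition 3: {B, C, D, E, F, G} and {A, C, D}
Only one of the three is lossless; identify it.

Decomposition 3

Decomposition 1: common = {E, G}, closure = {B, E, G} → lossy.
Decomposition 2: common = {A, G}, closure = {A, B, E, G} → lossy.
Decomposition 3: common = {C, D}, closure = {A, B, C, D, E} → lossless.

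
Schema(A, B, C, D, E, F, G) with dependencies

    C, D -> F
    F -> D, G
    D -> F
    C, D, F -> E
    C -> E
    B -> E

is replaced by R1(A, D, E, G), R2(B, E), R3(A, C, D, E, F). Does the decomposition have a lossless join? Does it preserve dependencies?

lossy but dependency-preserving

Lossless test (chase): Rows 1 and 3 agree on D; apply D→F and equate their F entries. Rows 1 and 3 agree on F; apply F→D, G and equate their D, G entries. No row becomes fully distinguished — the join is lossy.
Dependency preservation: F → D, G is not contained in any single fragment, but the restricted closure of its left-hand side across the fragments still reaches the right-hand side; the remaining FDs each lie inside some fragment. All dependencies are preserved.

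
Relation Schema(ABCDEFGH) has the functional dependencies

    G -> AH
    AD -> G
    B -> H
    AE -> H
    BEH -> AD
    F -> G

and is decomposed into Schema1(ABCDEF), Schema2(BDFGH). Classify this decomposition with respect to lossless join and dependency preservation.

lossless but not dependency-preserving

Lossless test: (BDF)⁺ = {ABDFGH}, which contains all of one fragment — lossless.
Dependency preservation: the restricted closure of {G} across the fragments never reaches {AH}, so G → AH cannot be enforced without a join — not preserved.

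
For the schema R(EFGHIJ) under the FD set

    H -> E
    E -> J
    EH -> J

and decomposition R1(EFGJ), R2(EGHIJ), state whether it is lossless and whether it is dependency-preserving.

Lossless test: (EGJ)⁺ = {EGJ}, which is a superkey of neither fragment — lossy.
Dependency preservation: every FD's attributes lie within a single fragment, so each can be enforced locally — preserved.

lossy but dependency-preserving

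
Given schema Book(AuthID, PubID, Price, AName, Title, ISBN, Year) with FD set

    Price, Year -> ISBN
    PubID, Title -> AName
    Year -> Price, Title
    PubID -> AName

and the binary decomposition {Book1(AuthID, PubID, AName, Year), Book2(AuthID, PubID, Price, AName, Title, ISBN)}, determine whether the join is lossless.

Common attributes: Book1 ∩ Book2 = {AuthID, PubID, AName}.
No dependency enlarges {AuthID, PubID, AName}, so (AuthID, PubID, AName)⁺ = {AuthID, PubID, AName}.
The closure contains neither all of Book1 = {AuthID, PubID, AName, Year} nor all of Book2 = {AuthID, PubID, Price, AName, Title, ISBN}, so the common attributes are not a superkey of either fragment. The join is lossy.

No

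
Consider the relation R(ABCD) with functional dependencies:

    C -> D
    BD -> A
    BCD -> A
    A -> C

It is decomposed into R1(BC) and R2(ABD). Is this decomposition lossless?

No

Common attributes: R1 ∩ R2 = {B}.
No dependency enlarges {B}, so (B)⁺ = {B}.
The closure contains neither all of R1 = {BC} nor all of R2 = {ABD}, so the common attributes are not a superkey of either fragment. The join is lossy.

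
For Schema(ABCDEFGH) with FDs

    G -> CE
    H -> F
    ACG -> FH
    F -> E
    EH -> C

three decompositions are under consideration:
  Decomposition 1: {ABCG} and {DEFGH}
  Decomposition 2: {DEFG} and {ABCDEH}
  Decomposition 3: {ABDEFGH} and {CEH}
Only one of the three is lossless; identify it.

Decomposition 1: common = {G}, closure = {CEG} → lossy.
Decomposition 2: common = {DE}, closure = {DE} → lossy.
Decomposition 3: common = {EH}, closure = {CEFH} → lossless.

Decomposition 3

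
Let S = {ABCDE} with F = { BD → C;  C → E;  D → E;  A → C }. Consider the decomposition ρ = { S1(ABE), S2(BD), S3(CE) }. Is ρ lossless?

No

Chase test. Columns are ABCDE; row i has aⱼ where attribute j ∈ Si, else bᵢⱼ.
Initial tableau (one row per fragment):
  row 1: a1 a2 b13 b14 a5
  row 2: b21 a2 b23 a4 b25
  row 3: b31 b32 a3 b34 a5
No row becomes fully distinguished — the join is lossy.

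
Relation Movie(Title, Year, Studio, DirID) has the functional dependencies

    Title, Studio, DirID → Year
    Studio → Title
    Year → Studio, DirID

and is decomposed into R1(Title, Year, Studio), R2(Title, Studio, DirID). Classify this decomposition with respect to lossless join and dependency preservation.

lossy and not dependency-preserving

Lossless test: (Title, Studio)⁺ = {Title, Studio}, which is a superkey of neither fragment — lossy.
Dependency preservation: the restricted closure of {Title, Studio, DirID} across the fragments never reaches {Year}, so Title, Studio, DirID → Year cannot be enforced without a join — not preserved.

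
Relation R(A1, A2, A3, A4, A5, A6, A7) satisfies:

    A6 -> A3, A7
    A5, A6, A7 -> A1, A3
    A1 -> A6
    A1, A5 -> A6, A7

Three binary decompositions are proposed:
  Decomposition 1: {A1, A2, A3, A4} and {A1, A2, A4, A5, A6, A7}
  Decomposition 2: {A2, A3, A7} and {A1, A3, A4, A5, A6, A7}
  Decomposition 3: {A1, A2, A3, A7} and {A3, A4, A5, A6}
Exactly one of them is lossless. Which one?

Decomposition 1

Decomposition 1: common = {A1, A2, A4}, closure = {A1, A2, A3, A4, A6, A7} → lossless.
Decomposition 2: common = {A3, A7}, closure = {A3, A7} → lossy.
Decomposition 3: common = {A3}, closure = {A3} → lossy.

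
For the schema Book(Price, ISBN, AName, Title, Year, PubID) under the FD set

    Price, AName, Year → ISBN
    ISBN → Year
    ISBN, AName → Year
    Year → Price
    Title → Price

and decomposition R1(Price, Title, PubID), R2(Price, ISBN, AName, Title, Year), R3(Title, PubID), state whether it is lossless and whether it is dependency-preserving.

lossy but dependency-preserving

Lossless test (chase): Rows 1 and 3 agree on Title; apply Title→Price and equate their Price entries. No row becomes fully distinguished — the join is lossy.
Dependency preservation: every FD's attributes lie within a single fragment, so each can be enforced locally — preserved.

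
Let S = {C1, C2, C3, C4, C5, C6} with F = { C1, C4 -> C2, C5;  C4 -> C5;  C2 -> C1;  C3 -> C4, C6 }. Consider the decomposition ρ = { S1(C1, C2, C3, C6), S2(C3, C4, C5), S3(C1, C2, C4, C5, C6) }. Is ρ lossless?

Chase test. Columns are C1, C2, C3, C4, C5, C6; row i has aⱼ where attribute j ∈ Si, else bᵢⱼ.
Initial tableau (one row per fragment):
  row 1: a1 a2 a3 b14 b15 a6
  row 2: b21 b22 a3 a4 a5 b26
  row 3: a1 a2 b33 a4 a5 a6
Rows 1 and 2 agree on C3; apply C3→C4, C6 and equate their C4, C6 entries.
Rows 1 and 3 agree on C1, C4; apply C1, C4→C2, C5 and equate their C2, C5 entries.
Row 1 is now all distinguished symbols — the join is lossless.

Yes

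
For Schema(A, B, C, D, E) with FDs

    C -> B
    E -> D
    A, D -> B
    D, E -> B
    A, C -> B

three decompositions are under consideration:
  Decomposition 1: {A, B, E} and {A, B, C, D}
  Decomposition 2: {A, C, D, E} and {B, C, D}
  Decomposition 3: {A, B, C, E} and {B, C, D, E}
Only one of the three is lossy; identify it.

Decomposition 1: common = {A, B}, closure = {A, B} → lossy.
Decomposition 2: common = {C, D}, closure = {B, C, D} → lossless.
Decomposition 3: common = {B, C, E}, closure = {B, C, D, E} → lossless.

Decomposition 1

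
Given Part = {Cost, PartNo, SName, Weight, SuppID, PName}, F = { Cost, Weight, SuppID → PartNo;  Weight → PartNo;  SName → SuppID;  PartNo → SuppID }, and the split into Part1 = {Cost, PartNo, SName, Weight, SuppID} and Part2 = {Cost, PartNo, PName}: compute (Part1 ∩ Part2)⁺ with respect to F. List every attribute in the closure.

Cost, PartNo, SuppID

Part1 ∩ Part2 = {Cost, PartNo}.
PartNo → SuppID applies, adding SuppID
Closure: {Cost, PartNo, SuppID}.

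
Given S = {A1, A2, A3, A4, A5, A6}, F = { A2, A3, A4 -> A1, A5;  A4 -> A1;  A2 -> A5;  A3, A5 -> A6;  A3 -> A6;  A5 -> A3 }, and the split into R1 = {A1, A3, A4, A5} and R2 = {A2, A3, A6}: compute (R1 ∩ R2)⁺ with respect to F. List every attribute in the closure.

A3, A6

R1 ∩ R2 = {A3}.
A3 → A6 applies, adding A6
Closure: {A3, A6}.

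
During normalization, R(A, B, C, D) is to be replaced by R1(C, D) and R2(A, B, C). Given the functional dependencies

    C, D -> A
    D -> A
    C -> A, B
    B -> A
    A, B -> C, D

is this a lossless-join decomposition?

Common attributes: R1 ∩ R2 = {C}.
Closure of {C}: C → A, B applies, adding A, B; A, B → C, D applies, adding D. So (C)⁺ = {A, B, C, D}.
This closure contains every attribute of R1, so R1 ∩ R2 → R1. The join is lossless.

Yes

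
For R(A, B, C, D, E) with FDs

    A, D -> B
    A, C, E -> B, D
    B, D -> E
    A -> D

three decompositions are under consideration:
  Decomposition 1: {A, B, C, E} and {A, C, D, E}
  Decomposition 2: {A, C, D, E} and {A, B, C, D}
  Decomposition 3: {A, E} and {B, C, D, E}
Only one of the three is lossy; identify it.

Decomposition 3

Decomposition 1: common = {A, C, E}, closure = {A, B, C, D, E} → lossless.
Decomposition 2: common = {A, C, D}, closure = {A, B, C, D, E} → lossless.
Decomposition 3: common = {E}, closure = {E} → lossy.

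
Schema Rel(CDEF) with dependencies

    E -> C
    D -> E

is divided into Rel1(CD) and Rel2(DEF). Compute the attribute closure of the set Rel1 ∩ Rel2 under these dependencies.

Rel1 ∩ Rel2 = {D}.
D → E applies, adding E
E → C applies, adding C
Closure: {CDE}.

CDE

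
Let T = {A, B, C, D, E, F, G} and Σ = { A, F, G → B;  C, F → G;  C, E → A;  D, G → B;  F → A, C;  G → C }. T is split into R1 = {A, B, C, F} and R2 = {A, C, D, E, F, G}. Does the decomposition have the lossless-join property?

Common attributes: R1 ∩ R2 = {A, C, F}.
Closure of {A, C, F}: C, F → G applies, adding G; A, F, G → B applies, adding B. So (A, C, F)⁺ = {A, B, C, F, G}.
This closure contains every attribute of R1, so R1 ∩ R2 → R1. The join is lossless.

Yes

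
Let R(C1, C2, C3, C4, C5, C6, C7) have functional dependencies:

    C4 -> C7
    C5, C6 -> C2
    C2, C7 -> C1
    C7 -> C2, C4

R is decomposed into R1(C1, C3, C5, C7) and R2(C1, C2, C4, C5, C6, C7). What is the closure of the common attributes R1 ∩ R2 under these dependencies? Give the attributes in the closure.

C1, C2, C4, C5, C7

R1 ∩ R2 = {C1, C5, C7}.
C7 → C2, C4 applies, adding C2, C4
Closure: {C1, C2, C4, C5, C7}.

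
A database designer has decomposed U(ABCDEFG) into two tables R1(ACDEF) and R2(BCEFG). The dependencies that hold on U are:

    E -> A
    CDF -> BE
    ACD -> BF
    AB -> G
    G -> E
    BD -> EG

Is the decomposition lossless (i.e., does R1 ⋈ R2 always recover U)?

No

Common attributes: R1 ∩ R2 = {CEF}.
Closure of {CEF}: E → A applies, adding A. So (CEF)⁺ = {ACEF}.
The closure contains neither all of R1 = {ACDEF} nor all of R2 = {BCEFG}, so the common attributes are not a superkey of either fragment. The join is lossy.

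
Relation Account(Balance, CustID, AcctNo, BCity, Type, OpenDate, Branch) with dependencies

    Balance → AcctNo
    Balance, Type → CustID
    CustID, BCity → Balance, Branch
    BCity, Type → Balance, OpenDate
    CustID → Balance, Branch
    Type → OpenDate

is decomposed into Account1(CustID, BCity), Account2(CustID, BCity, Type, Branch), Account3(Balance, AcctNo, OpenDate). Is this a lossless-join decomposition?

Chase test. Columns are Balance, CustID, AcctNo, BCity, Type, OpenDate, Branch; row i has aⱼ where attribute j ∈ Accounti, else bᵢⱼ.
Initial tableau (one row per fragment):
  row 1: b11 a2 b13 a4 b15 b16 b17
  row 2: b21 a2 b23 a4 a5 b26 a7
  row 3: a1 b32 a3 b34 b35 a6 b37
Rows 1 and 2 agree on CustID, BCity; apply CustID, BCity→Balance, Branch and equate their Balance, Branch entries.
Rows 1 and 2 agree on Balance; apply Balance→AcctNo and equate their AcctNo entries.
No row becomes fully distinguished — the join is lossy.

No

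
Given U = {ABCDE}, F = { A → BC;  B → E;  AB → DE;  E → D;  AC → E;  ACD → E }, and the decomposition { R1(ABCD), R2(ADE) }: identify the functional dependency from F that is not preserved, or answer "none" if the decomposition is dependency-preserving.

B → E

Check B → E: no single fragment contains all of {BE}, and the restricted closure of {B} across the fragments never reaches {E}.
A → BC is preserved.
AB → DE is preserved.
E → D is preserved.
AC → E is preserved.
ACD → E is preserved.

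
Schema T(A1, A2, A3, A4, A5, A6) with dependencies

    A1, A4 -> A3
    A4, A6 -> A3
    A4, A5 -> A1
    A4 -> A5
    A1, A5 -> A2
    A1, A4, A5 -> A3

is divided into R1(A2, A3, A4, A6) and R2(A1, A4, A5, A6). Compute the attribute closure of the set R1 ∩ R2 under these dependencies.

R1 ∩ R2 = {A4, A6}.
A4, A6 → A3 applies, adding A3
A4 → A5 applies, adding A5
A4, A5 → A1 applies, adding A1
A1, A5 → A2 applies, adding A2
Closure: {A1, A2, A3, A4, A5, A6}.

A1, A2, A3, A4, A5, A6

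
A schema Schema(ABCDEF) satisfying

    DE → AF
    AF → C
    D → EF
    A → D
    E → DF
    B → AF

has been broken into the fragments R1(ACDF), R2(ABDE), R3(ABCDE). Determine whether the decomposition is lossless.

Yes

Chase test. Columns are ABCDEF; row i has aⱼ where attribute j ∈ Ri, else bᵢⱼ.
Initial tableau (one row per fragment):
  row 1: a1 b12 a3 a4 b15 a6
  row 2: a1 a2 b23 a4 a5 b26
  row 3: a1 a2 a3 a4 a5 b36
Rows 2 and 3 agree on DE; apply DE→AF and equate their AF entries.
Rows 2 and 3 agree on AF; apply AF→C and equate their C entries.
Rows 1 and 2 agree on D; apply D→EF and equate their EF entries.
Row 2 is now all distinguished symbols — the join is lossless.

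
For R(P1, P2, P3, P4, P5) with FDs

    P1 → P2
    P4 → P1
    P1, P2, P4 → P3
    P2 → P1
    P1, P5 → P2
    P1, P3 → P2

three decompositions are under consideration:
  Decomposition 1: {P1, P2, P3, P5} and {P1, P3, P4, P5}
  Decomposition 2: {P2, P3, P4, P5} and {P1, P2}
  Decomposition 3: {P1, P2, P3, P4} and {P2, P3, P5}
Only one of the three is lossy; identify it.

Decomposition 3

Decomposition 1: common = {P1, P3, P5}, closure = {P1, P2, P3, P5} → lossless.
Decomposition 2: common = {P2}, closure = {P1, P2} → lossless.
Decomposition 3: common = {P2, P3}, closure = {P1, P2, P3} → lossy.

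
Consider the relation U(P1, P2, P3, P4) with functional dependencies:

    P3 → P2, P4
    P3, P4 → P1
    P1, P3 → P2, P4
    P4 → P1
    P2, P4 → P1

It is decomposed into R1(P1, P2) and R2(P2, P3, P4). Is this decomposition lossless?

No

Common attributes: R1 ∩ R2 = {P2}.
No dependency enlarges {P2}, so (P2)⁺ = {P2}.
The closure contains neither all of R1 = {P1, P2} nor all of R2 = {P2, P3, P4}, so the common attributes are not a superkey of either fragment. The join is lossy.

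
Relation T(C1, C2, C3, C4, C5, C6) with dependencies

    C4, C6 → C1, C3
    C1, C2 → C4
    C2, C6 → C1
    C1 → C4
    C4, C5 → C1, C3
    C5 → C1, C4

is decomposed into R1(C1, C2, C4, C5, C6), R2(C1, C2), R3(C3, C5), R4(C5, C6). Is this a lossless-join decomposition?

Chase test. Columns are C1, C2, C3, C4, C5, C6; row i has aⱼ where attribute j ∈ Ri, else bᵢⱼ.
Initial tableau (one row per fragment):
  row 1: a1 a2 b13 a4 a5 a6
  row 2: a1 a2 b23 b24 b25 b26
  row 3: b31 b32 a3 b34 a5 b36
  row 4: b41 b42 b43 b44 a5 a6
Rows 1 and 2 agree on C1, C2; apply C1, C2→C4 and equate their C4 entries.
Rows 1 and 3 agree on C5; apply C5→C1, C4 and equate their C1, C4 entries.
Rows 1 and 4 agree on C5; apply C5→C1, C4 and equate their C1, C4 entries.
Rows 1 and 4 agree on C4, C6; apply C4, C6→C1, C3 and equate their C1, C3 entries.
Rows 1 and 3 agree on C4, C5; apply C4, C5→C1, C3 and equate their C1, C3 entries.
Row 1 is now all distinguished symbols — the join is lossless.

Yes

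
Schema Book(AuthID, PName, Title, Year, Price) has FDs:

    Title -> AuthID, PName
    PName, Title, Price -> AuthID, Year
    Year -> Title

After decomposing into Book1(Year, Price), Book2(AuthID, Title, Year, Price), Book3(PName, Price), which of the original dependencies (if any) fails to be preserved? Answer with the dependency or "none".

Title -> AuthID, PName

Check Title → AuthID, PName: no single fragment contains all of {AuthID, PName, Title}, and the restricted closure of {Title} across the fragments never reaches {AuthID, PName}.
PName, Title, Price → AuthID, Year is preserved.
Year → Title is preserved.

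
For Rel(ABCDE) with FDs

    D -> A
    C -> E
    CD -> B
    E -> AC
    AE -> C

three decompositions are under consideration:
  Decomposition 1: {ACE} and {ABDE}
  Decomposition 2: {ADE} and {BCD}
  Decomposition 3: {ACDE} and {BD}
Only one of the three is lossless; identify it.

Decomposition 1: common = {AE}, closure = {ACE} → lossless.
Decomposition 2: common = {D}, closure = {AD} → lossy.
Decomposition 3: common = {D}, closure = {AD} → lossy.

Decomposition 1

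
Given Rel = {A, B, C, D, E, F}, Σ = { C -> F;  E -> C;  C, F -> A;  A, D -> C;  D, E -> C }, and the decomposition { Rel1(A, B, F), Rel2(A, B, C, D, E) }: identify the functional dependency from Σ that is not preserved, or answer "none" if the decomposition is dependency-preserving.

C -> F

Check C → F: no single fragment contains all of {C, F}, and the restricted closure of {C} across the fragments never reaches {F}.
E → C is preserved.
C, F → A is preserved.
A, D → C is preserved.
D, E → C is preserved.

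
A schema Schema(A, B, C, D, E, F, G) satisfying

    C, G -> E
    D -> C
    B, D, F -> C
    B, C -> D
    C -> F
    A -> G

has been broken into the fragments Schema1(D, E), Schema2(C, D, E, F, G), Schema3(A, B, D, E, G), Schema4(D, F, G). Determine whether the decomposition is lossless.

Chase test. Columns are A, B, C, D, E, F, G; row i has aⱼ where attribute j ∈ Schemai, else bᵢⱼ.
Initial tableau (one row per fragment):
  row 1: b11 b12 b13 a4 a5 b16 b17
  row 2: b21 b22 a3 a4 a5 a6 a7
  row 3: a1 a2 b33 a4 a5 b36 a7
  row 4: b41 b42 b43 a4 b45 a6 a7
Rows 1 and 2 agree on D; apply D→C and equate their C entries.
Rows 1 and 3 agree on D; apply D→C and equate their C entries.
Rows 1 and 4 agree on D; apply D→C and equate their C entries.
Rows 1 and 2 agree on C; apply C→F and equate their F entries.
Rows 1 and 3 agree on C; apply C→F and equate their F entries.
Rows 2 and 4 agree on C, G; apply C, G→E and equate their E entries.
Row 3 is now all distinguished symbols — the join is lossless.

Yes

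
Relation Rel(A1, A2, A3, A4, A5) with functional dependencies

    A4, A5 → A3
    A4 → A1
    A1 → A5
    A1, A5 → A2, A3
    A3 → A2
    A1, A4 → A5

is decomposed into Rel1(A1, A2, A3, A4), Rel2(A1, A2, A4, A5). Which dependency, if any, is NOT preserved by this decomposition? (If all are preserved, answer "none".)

none

A4, A5 → A3: restricted closure across fragments reaches A3.
A4 → A1 lies within Rel1.
A1 → A5 lies within Rel2.
A1, A5 → A2, A3: restricted closure across fragments reaches A2, A3.
A3 → A2 lies within Rel1.
A1, A4 → A5 lies within Rel2.
Every dependency is enforceable on the fragments, so the decomposition is dependency-preserving.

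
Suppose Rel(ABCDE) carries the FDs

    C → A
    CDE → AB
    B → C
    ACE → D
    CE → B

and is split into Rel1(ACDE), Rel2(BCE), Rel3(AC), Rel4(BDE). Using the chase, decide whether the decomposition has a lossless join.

Yes

Chase test. Columns are ABCDE; row i has aⱼ where attribute j ∈ Reli, else bᵢⱼ.
Initial tableau (one row per fragment):
  row 1: a1 b12 a3 a4 a5
  row 2: b21 a2 a3 b24 a5
  row 3: a1 b32 a3 b34 b35
  row 4: b41 a2 b43 a4 a5
Rows 1 and 2 agree on C; apply C→A and equate their A entries.
Rows 2 and 4 agree on B; apply B→C and equate their C entries.
Rows 1 and 2 agree on ACE; apply ACE→D and equate their D entries.
Rows 1 and 2 agree on CE; apply CE→B and equate their B entries.
Rows 1 and 4 agree on C; apply C→A and equate their A entries.
Row 1 is now all distinguished symbols — the join is lossless.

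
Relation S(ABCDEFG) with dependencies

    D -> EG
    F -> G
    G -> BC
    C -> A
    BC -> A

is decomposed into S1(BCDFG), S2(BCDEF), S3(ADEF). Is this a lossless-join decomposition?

Chase test. Columns are ABCDEFG; row i has aⱼ where attribute j ∈ Si, else bᵢⱼ.
Initial tableau (one row per fragment):
  row 1: b11 a2 a3 a4 b15 a6 a7
  row 2: b21 a2 a3 a4 a5 a6 b27
  row 3: a1 b32 b33 a4 a5 a6 b37
Rows 1 and 2 agree on D; apply D→EG and equate their EG entries.
Rows 1 and 3 agree on D; apply D→EG and equate their EG entries.
Rows 1 and 3 agree on G; apply G→BC and equate their BC entries.
Rows 1 and 2 agree on C; apply C→A and equate their A entries.
Rows 1 and 3 agree on C; apply C→A and equate their A entries.
Row 1 is now all distinguished symbols — the join is lossless.

Yes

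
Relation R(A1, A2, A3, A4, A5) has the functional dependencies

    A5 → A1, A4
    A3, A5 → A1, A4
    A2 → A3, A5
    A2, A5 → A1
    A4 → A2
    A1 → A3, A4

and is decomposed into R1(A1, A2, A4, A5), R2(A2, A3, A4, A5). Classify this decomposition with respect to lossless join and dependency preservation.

lossless and dependency-preserving

Lossless test: (A2, A4, A5)⁺ = {A1, A2, A3, A4, A5}, which contains all of one fragment — lossless.
Dependency preservation: A3, A5 → A1, A4; A1 → A3, A4 are not contained in any single fragment, but the restricted closure of each left-hand side across the fragments still reaches the right-hand side; the remaining FDs each lie inside some fragment. All dependencies are preserved.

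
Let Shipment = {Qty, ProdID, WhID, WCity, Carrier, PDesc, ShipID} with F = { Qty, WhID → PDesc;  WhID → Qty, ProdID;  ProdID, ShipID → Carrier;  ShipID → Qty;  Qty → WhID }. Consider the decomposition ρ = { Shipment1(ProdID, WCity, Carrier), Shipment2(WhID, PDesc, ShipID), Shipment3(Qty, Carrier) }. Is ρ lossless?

Chase test. Columns are Qty, ProdID, WhID, WCity, Carrier, PDesc, ShipID; row i has aⱼ where attribute j ∈ Shipmenti, else bᵢⱼ.
Initial tableau (one row per fragment):
  row 1: b11 a2 b13 a4 a5 b16 b17
  row 2: b21 b22 a3 b24 b25 a6 a7
  row 3: a1 b32 b33 b34 a5 b36 b37
No row becomes fully distinguished — the join is lossy.

No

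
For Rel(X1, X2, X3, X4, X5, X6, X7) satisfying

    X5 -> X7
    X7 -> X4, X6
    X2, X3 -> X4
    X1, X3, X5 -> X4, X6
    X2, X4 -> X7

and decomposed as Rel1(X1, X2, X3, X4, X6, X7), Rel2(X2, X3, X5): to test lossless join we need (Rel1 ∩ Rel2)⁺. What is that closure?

X2, X3, X4, X6, X7

Rel1 ∩ Rel2 = {X2, X3}.
X2, X3 → X4 applies, adding X4
X2, X4 → X7 applies, adding X7
X7 → X4, X6 applies, adding X6
Closure: {X2, X3, X4, X6, X7}.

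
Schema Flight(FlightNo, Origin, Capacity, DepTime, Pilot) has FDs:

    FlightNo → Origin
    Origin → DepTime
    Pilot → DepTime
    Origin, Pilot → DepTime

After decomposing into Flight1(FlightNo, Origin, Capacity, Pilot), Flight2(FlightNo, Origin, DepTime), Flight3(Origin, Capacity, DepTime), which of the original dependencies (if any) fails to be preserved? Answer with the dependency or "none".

Pilot → DepTime

Check Pilot → DepTime: no single fragment contains all of {DepTime, Pilot}, and the restricted closure of {Pilot} across the fragments never reaches {DepTime}.
FlightNo → Origin is preserved.
Origin → DepTime is preserved.
Origin, Pilot → DepTime is preserved.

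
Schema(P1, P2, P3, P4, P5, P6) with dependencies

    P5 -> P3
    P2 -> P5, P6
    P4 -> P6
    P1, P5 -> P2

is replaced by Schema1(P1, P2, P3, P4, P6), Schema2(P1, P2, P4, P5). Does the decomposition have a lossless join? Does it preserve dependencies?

Lossless test: (P1, P2, P4)⁺ = {P1, P2, P3, P4, P5, P6}, which contains all of one fragment — lossless.
Dependency preservation: the restricted closure of {P5} across the fragments never reaches {P3}, so P5 → P3 cannot be enforced without a join — not preserved.

lossless but not dependency-preserving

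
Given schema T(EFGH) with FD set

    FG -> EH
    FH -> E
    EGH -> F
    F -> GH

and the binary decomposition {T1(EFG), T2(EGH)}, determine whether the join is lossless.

No

Common attributes: T1 ∩ T2 = {EG}.
No dependency enlarges {EG}, so (EG)⁺ = {EG}.
The closure contains neither all of T1 = {EFG} nor all of T2 = {EGH}, so the common attributes are not a superkey of either fragment. The join is lossy.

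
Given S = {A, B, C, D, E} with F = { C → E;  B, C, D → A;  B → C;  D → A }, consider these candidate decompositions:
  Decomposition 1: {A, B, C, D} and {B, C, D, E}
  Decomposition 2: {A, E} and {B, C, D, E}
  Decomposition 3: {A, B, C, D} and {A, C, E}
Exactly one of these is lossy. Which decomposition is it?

Decomposition 2

Decomposition 1: common = {B, C, D}, closure = {A, B, C, D, E} → lossless.
Decomposition 2: common = {E}, closure = {E} → lossy.
Decomposition 3: common = {A, C}, closure = {A, C, E} → lossless.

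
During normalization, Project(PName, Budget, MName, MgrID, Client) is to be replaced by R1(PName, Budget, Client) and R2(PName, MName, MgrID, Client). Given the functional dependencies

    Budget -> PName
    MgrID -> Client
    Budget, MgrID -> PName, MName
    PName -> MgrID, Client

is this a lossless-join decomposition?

No

Common attributes: R1 ∩ R2 = {PName, Client}.
Closure of {PName, Client}: PName → MgrID, Client applies, adding MgrID. So (PName, Client)⁺ = {PName, MgrID, Client}.
The closure contains neither all of R1 = {PName, Budget, Client} nor all of R2 = {PName, MName, MgrID, Client}, so the common attributes are not a superkey of either fragment. The join is lossy.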